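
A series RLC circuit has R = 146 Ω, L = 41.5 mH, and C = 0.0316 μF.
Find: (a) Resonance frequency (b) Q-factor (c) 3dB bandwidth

Step 1 — Resonance: ω₀ = 1/√(LC) = 1/√(0.0415·3.16e-08) = 2.761e+04 rad/s.
Step 2 — f₀ = ω₀/(2π) = 4395 Hz.
Step 3 — Series Q: Q = ω₀L/R = 2.761e+04·0.0415/146 = 7.849.
Step 4 — Bandwidth: Δω = ω₀/Q = 3518 rad/s; BW = Δω/(2π) = 559.9 Hz.

(a) f₀ = 4395 Hz  (b) Q = 7.849  (c) BW = 559.9 Hz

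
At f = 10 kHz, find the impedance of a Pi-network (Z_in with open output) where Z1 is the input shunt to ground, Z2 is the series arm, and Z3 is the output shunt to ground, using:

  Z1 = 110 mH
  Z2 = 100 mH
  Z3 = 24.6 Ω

Step 1 — Angular frequency: ω = 2π·f = 2π·1e+04 = 6.283e+04 rad/s.
Step 2 — Component impedances:
  Z1: Z = jωL = j·6.283e+04·0.11 = 0 + j6912 Ω
  Z2: Z = jωL = j·6.283e+04·0.1 = 0 + j6283 Ω
  Z3: Z = R = 24.6 Ω
Step 3 — With open output, the series arm Z2 and the output shunt Z3 appear in series to ground: Z2 + Z3 = 24.6 + j6283 Ω.
Step 4 — Parallel with input shunt Z1: Z_in = Z1 || (Z2 + Z3) = 6.75 + j3291 Ω = 3291∠89.9° Ω.

Z = 6.75 + j3291 Ω = 3291∠89.9° Ω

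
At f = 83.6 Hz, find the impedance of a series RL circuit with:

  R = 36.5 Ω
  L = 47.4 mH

Step 1 — Angular frequency: ω = 2π·f = 2π·83.6 = 525.3 rad/s.
Step 2 — Component impedances:
  R: Z = R = 36.5 Ω
  L: Z = jωL = j·525.3·0.0474 = 0 + j24.9 Ω
Step 3 — Series combination: Z_total = R + L = 36.5 + j24.9 Ω = 44.18∠34.3° Ω.

Z = 36.5 + j24.9 Ω = 44.18∠34.3° Ω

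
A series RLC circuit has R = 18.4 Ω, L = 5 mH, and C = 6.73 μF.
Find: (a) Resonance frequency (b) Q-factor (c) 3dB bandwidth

Step 1 — Resonance condition Im(Z)=0 gives ω₀ = 1/√(LC).
Step 2 — ω₀ = 1/√(0.005·6.73e-06) = 5451 rad/s.
Step 3 — f₀ = ω₀/(2π) = 867.6 Hz.
Step 4 — Series Q: Q = ω₀L/R = 5451·0.005/18.4 = 1.481.
Step 5 — 3dB bandwidth: Δω = ω₀/Q = 3680 rad/s; BW = Δω/(2π) = 585.7 Hz.

(a) f₀ = 867.6 Hz  (b) Q = 1.481  (c) BW = 585.7 Hz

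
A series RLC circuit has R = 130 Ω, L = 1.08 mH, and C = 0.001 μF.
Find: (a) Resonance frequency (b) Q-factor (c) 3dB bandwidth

Step 1 — Resonance condition Im(Z)=0 gives ω₀ = 1/√(LC).
Step 2 — ω₀ = 1/√(0.00108·1e-09) = 9.623e+05 rad/s.
Step 3 — f₀ = ω₀/(2π) = 1.531e+05 Hz.
Step 4 — Series Q: Q = ω₀L/R = 9.623e+05·0.00108/130 = 7.994.
Step 5 — 3dB bandwidth: Δω = ω₀/Q = 1.204e+05 rad/s; BW = Δω/(2π) = 1.916e+04 Hz.

(a) f₀ = 1.531e+05 Hz  (b) Q = 7.994  (c) BW = 1.916e+04 Hz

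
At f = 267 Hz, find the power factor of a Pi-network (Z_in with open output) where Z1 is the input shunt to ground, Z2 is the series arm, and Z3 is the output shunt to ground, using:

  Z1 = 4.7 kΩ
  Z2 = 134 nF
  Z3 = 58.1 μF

Step 1 — Angular frequency: ω = 2π·f = 2π·267 = 1678 rad/s.
Step 2 — Component impedances:
  Z1: Z = R = 4700 Ω
  Z2: Z = 1/(jωC) = -j/(ω·C) = 0 - j4448 Ω
  Z3: Z = 1/(jωC) = -j/(ω·C) = 0 - j10.26 Ω
Step 3 — With open output, the series arm Z2 and the output shunt Z3 appear in series to ground: Z2 + Z3 = 0 - j4459 Ω.
Step 4 — Parallel with input shunt Z1: Z_in = Z1 || (Z2 + Z3) = 2226 - j2347 Ω = 3235∠-46.5° Ω.
Step 5 — Power factor: PF = cos(φ) = Re(Z)/|Z| = 2226.2/3234.7 = 0.6882.
Step 6 — Type: Im(Z) = -2347 ⇒ leading (phase φ = -46.5°).

PF = 0.6882 (leading, φ = -46.5°)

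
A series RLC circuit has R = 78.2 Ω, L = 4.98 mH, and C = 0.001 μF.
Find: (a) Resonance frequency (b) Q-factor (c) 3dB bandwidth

Step 1 — Resonance: ω₀ = 1/√(LC) = 1/√(0.00498·1e-09) = 4.481e+05 rad/s.
Step 2 — f₀ = ω₀/(2π) = 7.132e+04 Hz.
Step 3 — Series Q: Q = ω₀L/R = 4.481e+05·0.00498/78.2 = 28.54.
Step 4 — Bandwidth: Δω = ω₀/Q = 1.57e+04 rad/s; BW = Δω/(2π) = 2499 Hz.

(a) f₀ = 7.132e+04 Hz  (b) Q = 28.54  (c) BW = 2499 Hz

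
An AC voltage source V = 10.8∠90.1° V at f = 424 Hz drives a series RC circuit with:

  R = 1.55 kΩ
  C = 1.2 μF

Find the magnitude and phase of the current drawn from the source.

Step 1 — Angular frequency: ω = 2π·f = 2π·424 = 2664 rad/s.
Step 2 — Component impedances:
  R: Z = R = 1550 Ω
  C: Z = 1/(jωC) = -j/(ω·C) = 0 - j312.8 Ω
Step 3 — Series combination: Z_total = R + C = 1550 - j312.8 Ω = 1581∠-11.4° Ω.
Step 4 — Source phasor: V = 10.8∠90.1° V = -0.01885 + j10.8 V.
Step 5 — Ohm's law: I = V / Z_total = (-0.01885 + j10.8) / (1550 - j312.8) = -0.001363 + j0.006693 A.
Step 6 — Convert to polar: |I| = 0.00683 A, ∠I = 101.5°.

I = 0.00683∠101.5° A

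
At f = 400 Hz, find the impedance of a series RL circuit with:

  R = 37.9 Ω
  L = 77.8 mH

Step 1 — Angular frequency: ω = 2π·f = 2π·400 = 2513 rad/s.
Step 2 — Component impedances:
  R: Z = R = 37.9 Ω
  L: Z = jωL = j·2513·0.0778 = 0 + j195.5 Ω
Step 3 — Series combination: Z_total = R + L = 37.9 + j195.5 Ω = 199.2∠79.0° Ω.

Z = 37.9 + j195.5 Ω = 199.2∠79.0° Ω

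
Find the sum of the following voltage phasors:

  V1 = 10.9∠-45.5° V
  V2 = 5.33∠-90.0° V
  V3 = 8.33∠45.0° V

Step 1 — Convert each phasor to rectangular form:
  V1 = 10.9·(cos(-45.5°) + j·sin(-45.5°)) = 7.64 - j7.774 V
  V2 = 5.33·(cos(-90.0°) + j·sin(-90.0°)) = 0 - j5.33 V
  V3 = 8.33·(cos(45.0°) + j·sin(45.0°)) = 5.89 + j5.89 V
Step 2 — Sum components: V_total = 13.53 - j7.214 V.
Step 3 — Convert to polar: |V_total| = 15.33 V, ∠V_total = -28.1°.

V_total = 15.33∠-28.1° V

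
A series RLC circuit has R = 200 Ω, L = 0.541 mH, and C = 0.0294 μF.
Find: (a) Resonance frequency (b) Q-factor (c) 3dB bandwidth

Step 1 — Resonance: ω₀ = 1/√(LC) = 1/√(0.000541·2.94e-08) = 2.507e+05 rad/s.
Step 2 — f₀ = ω₀/(2π) = 3.991e+04 Hz.
Step 3 — Series Q: Q = ω₀L/R = 2.507e+05·0.000541/200 = 0.6783.
Step 4 — Bandwidth: Δω = ω₀/Q = 3.697e+05 rad/s; BW = Δω/(2π) = 5.884e+04 Hz.

(a) f₀ = 3.991e+04 Hz  (b) Q = 0.6783  (c) BW = 5.884e+04 Hz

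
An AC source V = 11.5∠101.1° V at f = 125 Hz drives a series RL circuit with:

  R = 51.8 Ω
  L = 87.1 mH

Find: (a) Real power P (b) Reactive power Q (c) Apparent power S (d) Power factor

Step 1 — Angular frequency: ω = 2π·f = 2π·125 = 785.4 rad/s.
Step 2 — Component impedances:
  R: Z = R = 51.8 Ω
  L: Z = jωL = j·785.4·0.0871 = 0 + j68.41 Ω
Step 3 — Series combination: Z_total = R + L = 51.8 + j68.41 Ω = 85.81∠52.9° Ω.
Step 4 — Source phasor: V = 11.5∠101.1° V = -2.214 + j11.28 V.
Step 5 — Current: I = V / Z = 0.08927 + j0.09996 A = 0.134∠48.2° A.
Step 6 — Complex power: S = V·I* = 0.9304 + j1.229 VA.
Step 7 — Real power: P = Re(S) = 0.9304 W.
Step 8 — Reactive power: Q = Im(S) = 1.229 VAR.
Step 9 — Apparent power: |S| = 1.541 VA.
Step 10 — Power factor: PF = P/|S| = 0.6037 (lagging).

(a) P = 0.9304 W  (b) Q = 1.229 VAR  (c) S = 1.541 VA  (d) PF = 0.6037 (lagging)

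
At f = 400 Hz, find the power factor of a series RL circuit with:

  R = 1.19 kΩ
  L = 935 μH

Step 1 — Angular frequency: ω = 2π·f = 2π·400 = 2513 rad/s.
Step 2 — Component impedances:
  R: Z = R = 1190 Ω
  L: Z = jωL = j·2513·0.000935 = 0 + j2.35 Ω
Step 3 — Series combination: Z_total = R + L = 1190 + j2.35 Ω = 1190∠0.1° Ω.
Step 4 — Power factor: PF = cos(φ) = Re(Z)/|Z| = 1190/1190 = 1.
Step 5 — Type: Im(Z) = 2.35 ⇒ lagging (phase φ = 0.1°).

PF = 1 (lagging, φ = 0.1°)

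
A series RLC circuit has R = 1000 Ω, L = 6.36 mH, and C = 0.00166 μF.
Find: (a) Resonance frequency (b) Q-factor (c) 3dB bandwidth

Step 1 — Resonance: ω₀ = 1/√(LC) = 1/√(0.00636·1.66e-09) = 3.078e+05 rad/s.
Step 2 — f₀ = ω₀/(2π) = 4.898e+04 Hz.
Step 3 — Series Q: Q = ω₀L/R = 3.078e+05·0.00636/1000 = 1.957.
Step 4 — Bandwidth: Δω = ω₀/Q = 1.572e+05 rad/s; BW = Δω/(2π) = 2.502e+04 Hz.

(a) f₀ = 4.898e+04 Hz  (b) Q = 1.957  (c) BW = 2.502e+04 Hz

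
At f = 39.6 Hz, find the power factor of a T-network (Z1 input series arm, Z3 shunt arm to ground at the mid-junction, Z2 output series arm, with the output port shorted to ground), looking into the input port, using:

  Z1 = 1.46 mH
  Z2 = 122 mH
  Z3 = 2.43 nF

Step 1 — Angular frequency: ω = 2π·f = 2π·39.6 = 248.8 rad/s.
Step 2 — Component impedances:
  Z1: Z = jωL = j·248.8·0.00146 = 0 + j0.3633 Ω
  Z2: Z = jωL = j·248.8·0.122 = 0 + j30.36 Ω
  Z3: Z = 1/(jωC) = -j/(ω·C) = 0 - j1.654e+06 Ω
Step 3 — With the output port shorted to ground, the output series arm Z2 runs from the junction to ground; the shunt arm Z3 also runs from the junction to ground. They appear in parallel: Z3 || Z2 = 0 + j30.36 Ω.
Step 4 — Series with input arm Z1: Z_in = Z1 + (Z3 || Z2) = 0 + j30.72 Ω = 30.72∠90.0° Ω.
Step 5 — Power factor: PF = cos(φ) = Re(Z)/|Z| = 0/30.72 = 0.
Step 6 — Type: Im(Z) = 30.72 ⇒ lagging (phase φ = 90.0°).

PF = 0 (lagging, φ = 90.0°)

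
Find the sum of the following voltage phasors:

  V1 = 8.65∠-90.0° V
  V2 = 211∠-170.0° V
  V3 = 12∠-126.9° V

Step 1 — Convert each phasor to rectangular form:
  V1 = 8.65·(cos(-90.0°) + j·sin(-90.0°)) = 0 - j8.65 V
  V2 = 211·(cos(-170.0°) + j·sin(-170.0°)) = -207.8 - j36.64 V
  V3 = 12·(cos(-126.9°) + j·sin(-126.9°)) = -7.205 - j9.596 V
Step 2 — Sum components: V_total = -215 - j54.89 V.
Step 3 — Convert to polar: |V_total| = 221.9 V, ∠V_total = -165.7°.

V_total = 221.9∠-165.7° V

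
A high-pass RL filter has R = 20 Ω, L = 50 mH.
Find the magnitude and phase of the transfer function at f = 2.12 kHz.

Step 1 — Angular frequency: ω = 2π·2120 = 1.332e+04 rad/s.
Step 2 — Transfer function: H(jω) = jωL/(R + jωL).
Step 3 — Numerator jωL = j·666; denominator R + jωL = 20 + j666.
Step 4 — H = 0.9991 + j0.03.
Step 5 — Magnitude: |H| = 0.9995 (-0.0 dB); phase: φ = 1.7°.

|H| = 0.9995 (-0.0 dB), φ = 1.7°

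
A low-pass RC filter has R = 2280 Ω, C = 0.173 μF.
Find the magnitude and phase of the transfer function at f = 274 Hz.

Step 1 — Angular frequency: ω = 2π·274 = 1722 rad/s.
Step 2 — Transfer function: H(jω) = 1/(1 + jωRC).
Step 3 — Denominator: 1 + jωRC = 1 + j·1722·2280·1.73e-07 = 1 + j0.6791.
Step 4 — H = 0.6844 - j0.4648.
Step 5 — Magnitude: |H| = 0.8273 (-1.6 dB); phase: φ = -34.2°.

|H| = 0.8273 (-1.6 dB), φ = -34.2°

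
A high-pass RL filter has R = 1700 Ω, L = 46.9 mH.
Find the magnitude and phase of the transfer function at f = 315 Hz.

Step 1 — Angular frequency: ω = 2π·315 = 1979 rad/s.
Step 2 — Transfer function: H(jω) = jωL/(R + jωL).
Step 3 — Numerator jωL = j·92.82; denominator R + jωL = 1700 + j92.82.
Step 4 — H = 0.002973 + j0.05444.
Step 5 — Magnitude: |H| = 0.05452 (-25.3 dB); phase: φ = 86.9°.

|H| = 0.05452 (-25.3 dB), φ = 86.9°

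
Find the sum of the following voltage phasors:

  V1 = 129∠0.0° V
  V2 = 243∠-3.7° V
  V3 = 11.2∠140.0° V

Step 1 — Convert each phasor to rectangular form:
  V1 = 129·(cos(0.0°) + j·sin(0.0°)) = 129 V
  V2 = 243·(cos(-3.7°) + j·sin(-3.7°)) = 242.5 - j15.68 V
  V3 = 11.2·(cos(140.0°) + j·sin(140.0°)) = -8.58 + j7.199 V
Step 2 — Sum components: V_total = 362.9 - j8.482 V.
Step 3 — Convert to polar: |V_total| = 363 V, ∠V_total = -1.3°.

V_total = 363∠-1.3° V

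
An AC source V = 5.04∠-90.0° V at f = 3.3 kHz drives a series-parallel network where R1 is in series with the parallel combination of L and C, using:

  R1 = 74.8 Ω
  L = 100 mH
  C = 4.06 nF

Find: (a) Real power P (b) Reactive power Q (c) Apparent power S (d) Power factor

Step 1 — Angular frequency: ω = 2π·f = 2π·3300 = 2.073e+04 rad/s.
Step 2 — Component impedances:
  R1: Z = R = 74.8 Ω
  L: Z = jωL = j·2.073e+04·0.1 = 0 + j2073 Ω
  C: Z = 1/(jωC) = -j/(ω·C) = 0 - j1.188e+04 Ω
Step 3 — Parallel branch: L || C = 1/(1/L + 1/C) = 0 + j2512 Ω.
Step 4 — Series with R1: Z_total = R1 + (L || C) = 74.8 + j2512 Ω = 2513∠88.3° Ω.
Step 5 — Source phasor: V = 5.04∠-90.0° V = 0 - j5.04 V.
Step 6 — Current: I = V / Z = -0.002005 - j5.97e-05 A = 0.002006∠-178.3° A.
Step 7 — Complex power: S = V·I* = 0.0003009 + j0.0101 VA.
Step 8 — Real power: P = Re(S) = 0.0003009 W.
Step 9 — Reactive power: Q = Im(S) = 0.0101 VAR.
Step 10 — Apparent power: |S| = 0.01011 VA.
Step 11 — Power factor: PF = P/|S| = 0.02977 (lagging).

(a) P = 0.0003009 W  (b) Q = 0.0101 VAR  (c) S = 0.01011 VA  (d) PF = 0.02977 (lagging)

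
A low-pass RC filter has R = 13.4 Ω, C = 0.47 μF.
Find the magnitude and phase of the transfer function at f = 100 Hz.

Step 1 — Angular frequency: ω = 2π·100 = 628.3 rad/s.
Step 2 — Transfer function: H(jω) = 1/(1 + jωRC).
Step 3 — Denominator: 1 + jωRC = 1 + j·628.3·13.4·4.7e-07 = 1 + j0.003957.
Step 4 — H = 1 - j0.003957.
Step 5 — Magnitude: |H| = 1 (-0.0 dB); phase: φ = -0.2°.

|H| = 1 (-0.0 dB), φ = -0.2°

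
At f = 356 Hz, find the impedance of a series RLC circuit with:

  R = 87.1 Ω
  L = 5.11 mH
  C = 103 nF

Step 1 — Angular frequency: ω = 2π·f = 2π·356 = 2237 rad/s.
Step 2 — Component impedances:
  R: Z = R = 87.1 Ω
  L: Z = jωL = j·2237·0.00511 = 0 + j11.43 Ω
  C: Z = 1/(jωC) = -j/(ω·C) = 0 - j4340 Ω
Step 3 — Series combination: Z_total = R + L + C = 87.1 - j4329 Ω = 4330∠-88.8° Ω.

Z = 87.1 - j4329 Ω = 4330∠-88.8° Ω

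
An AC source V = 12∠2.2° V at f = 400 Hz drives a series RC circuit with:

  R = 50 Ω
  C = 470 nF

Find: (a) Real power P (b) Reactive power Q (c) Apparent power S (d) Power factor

Step 1 — Angular frequency: ω = 2π·f = 2π·400 = 2513 rad/s.
Step 2 — Component impedances:
  R: Z = R = 50 Ω
  C: Z = 1/(jωC) = -j/(ω·C) = 0 - j846.6 Ω
Step 3 — Series combination: Z_total = R + C = 50 - j846.6 Ω = 848∠-86.6° Ω.
Step 4 — Source phasor: V = 12∠2.2° V = 11.99 + j0.4607 V.
Step 5 — Current: I = V / Z = 0.0002914 + j0.01415 A = 0.01415∠88.8° A.
Step 6 — Complex power: S = V·I* = 0.01001 - j0.1695 VA.
Step 7 — Real power: P = Re(S) = 0.01001 W.
Step 8 — Reactive power: Q = Im(S) = -0.1695 VAR.
Step 9 — Apparent power: |S| = 0.1698 VA.
Step 10 — Power factor: PF = P/|S| = 0.05896 (leading).

(a) P = 0.01001 W  (b) Q = -0.1695 VAR  (c) S = 0.1698 VA  (d) PF = 0.05896 (leading)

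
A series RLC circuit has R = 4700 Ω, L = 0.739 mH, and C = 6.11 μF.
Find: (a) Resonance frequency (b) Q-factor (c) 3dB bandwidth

Step 1 — Resonance condition Im(Z)=0 gives ω₀ = 1/√(LC).
Step 2 — ω₀ = 1/√(0.000739·6.11e-06) = 1.488e+04 rad/s.
Step 3 — f₀ = ω₀/(2π) = 2369 Hz.
Step 4 — Series Q: Q = ω₀L/R = 1.488e+04·0.000739/4700 = 0.00234.
Step 5 — 3dB bandwidth: Δω = ω₀/Q = 6.36e+06 rad/s; BW = Δω/(2π) = 1.012e+06 Hz.

(a) f₀ = 2369 Hz  (b) Q = 0.00234  (c) BW = 1.012e+06 Hz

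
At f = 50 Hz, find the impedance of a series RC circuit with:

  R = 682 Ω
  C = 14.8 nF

Step 1 — Angular frequency: ω = 2π·f = 2π·50 = 314.2 rad/s.
Step 2 — Component impedances:
  R: Z = R = 682 Ω
  C: Z = 1/(jωC) = -j/(ω·C) = 0 - j2.151e+05 Ω
Step 3 — Series combination: Z_total = R + C = 682 - j2.151e+05 Ω = 2.151e+05∠-89.8° Ω.

Z = 682 - j2.151e+05 Ω = 2.151e+05∠-89.8° Ω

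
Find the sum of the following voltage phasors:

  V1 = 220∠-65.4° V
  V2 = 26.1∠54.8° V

Step 1 — Convert each phasor to rectangular form:
  V1 = 220·(cos(-65.4°) + j·sin(-65.4°)) = 91.58 - j200 V
  V2 = 26.1·(cos(54.8°) + j·sin(54.8°)) = 15.04 + j21.33 V
Step 2 — Sum components: V_total = 106.6 - j178.7 V.
Step 3 — Convert to polar: |V_total| = 208.1 V, ∠V_total = -59.2°.

V_total = 208.1∠-59.2° V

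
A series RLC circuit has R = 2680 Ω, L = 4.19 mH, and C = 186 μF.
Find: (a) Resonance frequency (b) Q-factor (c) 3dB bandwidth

Step 1 — Resonance: ω₀ = 1/√(LC) = 1/√(0.00419·0.000186) = 1133 rad/s.
Step 2 — f₀ = ω₀/(2π) = 180.3 Hz.
Step 3 — Series Q: Q = ω₀L/R = 1133·0.00419/2680 = 0.001771.
Step 4 — Bandwidth: Δω = ω₀/Q = 6.396e+05 rad/s; BW = Δω/(2π) = 1.018e+05 Hz.

(a) f₀ = 180.3 Hz  (b) Q = 0.001771  (c) BW = 1.018e+05 Hz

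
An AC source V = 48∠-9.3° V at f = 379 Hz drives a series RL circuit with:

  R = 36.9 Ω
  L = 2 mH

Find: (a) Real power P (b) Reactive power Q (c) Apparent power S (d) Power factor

Step 1 — Angular frequency: ω = 2π·f = 2π·379 = 2381 rad/s.
Step 2 — Component impedances:
  R: Z = R = 36.9 Ω
  L: Z = jωL = j·2381·0.002 = 0 + j4.763 Ω
Step 3 — Series combination: Z_total = R + L = 36.9 + j4.763 Ω = 37.21∠7.4° Ω.
Step 4 — Source phasor: V = 48∠-9.3° V = 47.37 - j7.757 V.
Step 5 — Current: I = V / Z = 1.236 - j0.3697 A = 1.29∠-16.7° A.
Step 6 — Complex power: S = V·I* = 61.42 + j7.927 VA.
Step 7 — Real power: P = Re(S) = 61.42 W.
Step 8 — Reactive power: Q = Im(S) = 7.927 VAR.
Step 9 — Apparent power: |S| = 61.93 VA.
Step 10 — Power factor: PF = P/|S| = 0.9918 (lagging).

(a) P = 61.42 W  (b) Q = 7.927 VAR  (c) S = 61.93 VA  (d) PF = 0.9918 (lagging)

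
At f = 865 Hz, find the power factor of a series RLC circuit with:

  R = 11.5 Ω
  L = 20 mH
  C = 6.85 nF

Step 1 — Angular frequency: ω = 2π·f = 2π·865 = 5435 rad/s.
Step 2 — Component impedances:
  R: Z = R = 11.5 Ω
  L: Z = jωL = j·5435·0.02 = 0 + j108.7 Ω
  C: Z = 1/(jωC) = -j/(ω·C) = 0 - j2.686e+04 Ω
Step 3 — Series combination: Z_total = R + L + C = 11.5 - j2.675e+04 Ω = 2.675e+04∠-90.0° Ω.
Step 4 — Power factor: PF = cos(φ) = Re(Z)/|Z| = 11.5/2.675e+04 = 0.0004299.
Step 5 — Type: Im(Z) = -2.675e+04 ⇒ leading (phase φ = -90.0°).

PF = 0.0004299 (leading, φ = -90.0°)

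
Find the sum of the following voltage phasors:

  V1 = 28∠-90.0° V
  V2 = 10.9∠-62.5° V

Step 1 — Convert each phasor to rectangular form:
  V1 = 28·(cos(-90.0°) + j·sin(-90.0°)) = 0 - j28 V
  V2 = 10.9·(cos(-62.5°) + j·sin(-62.5°)) = 5.033 - j9.668 V
Step 2 — Sum components: V_total = 5.033 - j37.67 V.
Step 3 — Convert to polar: |V_total| = 38 V, ∠V_total = -82.4°.

V_total = 38∠-82.4° V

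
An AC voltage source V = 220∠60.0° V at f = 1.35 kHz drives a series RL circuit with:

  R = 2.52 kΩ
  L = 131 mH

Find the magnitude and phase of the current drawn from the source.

Step 1 — Angular frequency: ω = 2π·f = 2π·1350 = 8482 rad/s.
Step 2 — Component impedances:
  R: Z = R = 2520 Ω
  L: Z = jωL = j·8482·0.131 = 0 + j1111 Ω
Step 3 — Series combination: Z_total = R + L = 2520 + j1111 Ω = 2754∠23.8° Ω.
Step 4 — Source phasor: V = 220∠60.0° V = 110 + j190.5 V.
Step 5 — Ohm's law: I = V / Z_total = (110 + j190.5) / (2520 + j1111) = 0.06446 + j0.04718 A.
Step 6 — Convert to polar: |I| = 0.07988 A, ∠I = 36.2°.

I = 0.07988∠36.2° A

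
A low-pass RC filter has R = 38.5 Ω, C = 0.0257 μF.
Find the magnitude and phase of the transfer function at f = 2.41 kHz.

Step 1 — Angular frequency: ω = 2π·2410 = 1.514e+04 rad/s.
Step 2 — Transfer function: H(jω) = 1/(1 + jωRC).
Step 3 — Denominator: 1 + jωRC = 1 + j·1.514e+04·38.5·2.57e-08 = 1 + j0.01498.
Step 4 — H = 0.9998 - j0.01498.
Step 5 — Magnitude: |H| = 0.9999 (-0.0 dB); phase: φ = -0.9°.

|H| = 0.9999 (-0.0 dB), φ = -0.9°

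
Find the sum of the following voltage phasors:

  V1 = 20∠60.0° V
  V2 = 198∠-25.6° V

Step 1 — Convert each phasor to rectangular form:
  V1 = 20·(cos(60.0°) + j·sin(60.0°)) = 10 + j17.32 V
  V2 = 198·(cos(-25.6°) + j·sin(-25.6°)) = 178.6 - j85.55 V
Step 2 — Sum components: V_total = 188.6 - j68.23 V.
Step 3 — Convert to polar: |V_total| = 200.5 V, ∠V_total = -19.9°.

V_total = 200.5∠-19.9° V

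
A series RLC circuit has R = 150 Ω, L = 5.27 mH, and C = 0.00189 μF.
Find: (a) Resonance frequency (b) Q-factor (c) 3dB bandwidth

Step 1 — Resonance condition Im(Z)=0 gives ω₀ = 1/√(LC).
Step 2 — ω₀ = 1/√(0.00527·1.89e-09) = 3.169e+05 rad/s.
Step 3 — f₀ = ω₀/(2π) = 5.043e+04 Hz.
Step 4 — Series Q: Q = ω₀L/R = 3.169e+05·0.00527/150 = 11.13.
Step 5 — 3dB bandwidth: Δω = ω₀/Q = 2.846e+04 rad/s; BW = Δω/(2π) = 4530 Hz.

(a) f₀ = 5.043e+04 Hz  (b) Q = 11.13  (c) BW = 4530 Hz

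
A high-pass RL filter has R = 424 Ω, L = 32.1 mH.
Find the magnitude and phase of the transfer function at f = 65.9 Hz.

Step 1 — Angular frequency: ω = 2π·65.9 = 414.1 rad/s.
Step 2 — Transfer function: H(jω) = jωL/(R + jωL).
Step 3 — Numerator jωL = j·13.29; denominator R + jωL = 424 + j13.29.
Step 4 — H = 0.0009817 + j0.03132.
Step 5 — Magnitude: |H| = 0.03133 (-30.1 dB); phase: φ = 88.2°.

|H| = 0.03133 (-30.1 dB), φ = 88.2°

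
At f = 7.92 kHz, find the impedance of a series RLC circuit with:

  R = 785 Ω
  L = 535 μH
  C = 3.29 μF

Step 1 — Angular frequency: ω = 2π·f = 2π·7920 = 4.976e+04 rad/s.
Step 2 — Component impedances:
  R: Z = R = 785 Ω
  L: Z = jωL = j·4.976e+04·0.000535 = 0 + j26.62 Ω
  C: Z = 1/(jωC) = -j/(ω·C) = 0 - j6.108 Ω
Step 3 — Series combination: Z_total = R + L + C = 785 + j20.52 Ω = 785.3∠1.5° Ω.

Z = 785 + j20.52 Ω = 785.3∠1.5° Ω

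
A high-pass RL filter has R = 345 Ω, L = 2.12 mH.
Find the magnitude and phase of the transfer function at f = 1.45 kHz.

Step 1 — Angular frequency: ω = 2π·1450 = 9111 rad/s.
Step 2 — Transfer function: H(jω) = jωL/(R + jωL).
Step 3 — Numerator jωL = j·19.31; denominator R + jωL = 345 + j19.31.
Step 4 — H = 0.003124 + j0.05581.
Step 5 — Magnitude: |H| = 0.0559 (-25.1 dB); phase: φ = 86.8°.

|H| = 0.0559 (-25.1 dB), φ = 86.8°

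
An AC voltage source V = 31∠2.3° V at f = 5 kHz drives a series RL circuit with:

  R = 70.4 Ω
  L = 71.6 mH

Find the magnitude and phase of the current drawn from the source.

Step 1 — Angular frequency: ω = 2π·f = 2π·5000 = 3.142e+04 rad/s.
Step 2 — Component impedances:
  R: Z = R = 70.4 Ω
  L: Z = jωL = j·3.142e+04·0.0716 = 0 + j2249 Ω
Step 3 — Series combination: Z_total = R + L = 70.4 + j2249 Ω = 2250∠88.2° Ω.
Step 4 — Source phasor: V = 31∠2.3° V = 30.98 + j1.244 V.
Step 5 — Ohm's law: I = V / Z_total = (30.98 + j1.244) / (70.4 + j2249) = 0.0009831 - j0.01374 A.
Step 6 — Convert to polar: |I| = 0.01377 A, ∠I = -85.9°.

I = 0.01377∠-85.9° A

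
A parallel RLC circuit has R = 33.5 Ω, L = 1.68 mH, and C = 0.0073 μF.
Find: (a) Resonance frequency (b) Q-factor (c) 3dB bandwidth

Step 1 — Resonance: ω₀ = 1/√(LC) = 1/√(0.00168·7.3e-09) = 2.856e+05 rad/s.
Step 2 — f₀ = ω₀/(2π) = 4.545e+04 Hz.
Step 3 — Parallel Q: Q = R/(ω₀L) = 33.5/(2.856e+05·0.00168) = 0.06983.
Step 4 — Bandwidth: Δω = ω₀/Q = 4.089e+06 rad/s; BW = Δω/(2π) = 6.508e+05 Hz.

(a) f₀ = 4.545e+04 Hz  (b) Q = 0.06983  (c) BW = 6.508e+05 Hz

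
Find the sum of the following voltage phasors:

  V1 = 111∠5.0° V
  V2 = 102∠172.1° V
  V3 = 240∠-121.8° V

Step 1 — Convert each phasor to rectangular form:
  V1 = 111·(cos(5.0°) + j·sin(5.0°)) = 110.6 + j9.674 V
  V2 = 102·(cos(172.1°) + j·sin(172.1°)) = -101 + j14.02 V
  V3 = 240·(cos(-121.8°) + j·sin(-121.8°)) = -126.5 - j204 V
Step 2 — Sum components: V_total = -116.9 - j180.3 V.
Step 3 — Convert to polar: |V_total| = 214.9 V, ∠V_total = -123.0°.

V_total = 214.9∠-123.0° V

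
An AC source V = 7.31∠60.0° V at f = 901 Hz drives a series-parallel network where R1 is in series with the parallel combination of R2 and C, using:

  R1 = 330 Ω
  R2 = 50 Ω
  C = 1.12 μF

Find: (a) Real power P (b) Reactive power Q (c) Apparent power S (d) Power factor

Step 1 — Angular frequency: ω = 2π·f = 2π·901 = 5661 rad/s.
Step 2 — Component impedances:
  R1: Z = R = 330 Ω
  R2: Z = R = 50 Ω
  C: Z = 1/(jωC) = -j/(ω·C) = 0 - j157.7 Ω
Step 3 — Parallel branch: R2 || C = 1/(1/R2 + 1/C) = 45.43 - j14.4 Ω.
Step 4 — Series with R1: Z_total = R1 + (R2 || C) = 375.4 - j14.4 Ω = 375.7∠-2.2° Ω.
Step 5 — Source phasor: V = 7.31∠60.0° V = 3.655 + j6.331 V.
Step 6 — Current: I = V / Z = 0.009075 + j0.01721 A = 0.01946∠62.2° A.
Step 7 — Complex power: S = V·I* = 0.1421 - j0.005453 VA.
Step 8 — Real power: P = Re(S) = 0.1421 W.
Step 9 — Reactive power: Q = Im(S) = -0.005453 VAR.
Step 10 — Apparent power: |S| = 0.1422 VA.
Step 11 — Power factor: PF = P/|S| = 0.9993 (leading).

(a) P = 0.1421 W  (b) Q = -0.005453 VAR  (c) S = 0.1422 VA  (d) PF = 0.9993 (leading)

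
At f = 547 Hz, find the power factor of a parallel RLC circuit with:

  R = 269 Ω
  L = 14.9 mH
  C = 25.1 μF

Step 1 — Angular frequency: ω = 2π·f = 2π·547 = 3437 rad/s.
Step 2 — Component impedances:
  R: Z = R = 269 Ω
  L: Z = jωL = j·3437·0.0149 = 0 + j51.21 Ω
  C: Z = 1/(jωC) = -j/(ω·C) = 0 - j11.59 Ω
Step 3 — Parallel combination: 1/Z_total = 1/R + 1/L + 1/C; Z_total = 0.832 - j14.94 Ω = 14.96∠-86.8° Ω.
Step 4 — Power factor: PF = cos(φ) = Re(Z)/|Z| = 0.832044/14.9606 = 0.05562.
Step 5 — Type: Im(Z) = -14.94 ⇒ leading (phase φ = -86.8°).

PF = 0.05562 (leading, φ = -86.8°)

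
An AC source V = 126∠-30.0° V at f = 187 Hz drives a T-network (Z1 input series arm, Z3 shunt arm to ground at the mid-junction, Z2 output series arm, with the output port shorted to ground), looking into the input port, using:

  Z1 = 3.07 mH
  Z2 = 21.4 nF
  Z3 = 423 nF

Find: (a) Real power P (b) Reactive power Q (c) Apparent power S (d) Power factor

Step 1 — Angular frequency: ω = 2π·f = 2π·187 = 1175 rad/s.
Step 2 — Component impedances:
  Z1: Z = jωL = j·1175·0.00307 = 0 + j3.607 Ω
  Z2: Z = 1/(jωC) = -j/(ω·C) = 0 - j3.977e+04 Ω
  Z3: Z = 1/(jωC) = -j/(ω·C) = 0 - j2012 Ω
Step 3 — With the output port shorted to ground, the output series arm Z2 runs from the junction to ground; the shunt arm Z3 also runs from the junction to ground. They appear in parallel: Z3 || Z2 = 0 - j1915 Ω.
Step 4 — Series with input arm Z1: Z_in = Z1 + (Z3 || Z2) = 0 - j1912 Ω = 1912∠-90.0° Ω.
Step 5 — Source phasor: V = 126∠-30.0° V = 109.1 - j63 V.
Step 6 — Current: I = V / Z = 0.03296 + j0.05708 A = 0.06592∠60.0° A.
Step 7 — Complex power: S = V·I* = 0 - j8.305 VA.
Step 8 — Real power: P = Re(S) = 0 W.
Step 9 — Reactive power: Q = Im(S) = -8.305 VAR.
Step 10 — Apparent power: |S| = 8.305 VA.
Step 11 — Power factor: PF = P/|S| = 0 (leading).

(a) P = 0 W  (b) Q = -8.305 VAR  (c) S = 8.305 VA  (d) PF = 0 (leading)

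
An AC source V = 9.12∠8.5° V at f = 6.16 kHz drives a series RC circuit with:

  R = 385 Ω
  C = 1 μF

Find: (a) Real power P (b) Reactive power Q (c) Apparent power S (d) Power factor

Step 1 — Angular frequency: ω = 2π·f = 2π·6160 = 3.87e+04 rad/s.
Step 2 — Component impedances:
  R: Z = R = 385 Ω
  C: Z = 1/(jωC) = -j/(ω·C) = 0 - j25.84 Ω
Step 3 — Series combination: Z_total = R + C = 385 - j25.84 Ω = 385.9∠-3.8° Ω.
Step 4 — Source phasor: V = 9.12∠8.5° V = 9.02 + j1.348 V.
Step 5 — Current: I = V / Z = 0.02309 + j0.005051 A = 0.02364∠12.3° A.
Step 6 — Complex power: S = V·I* = 0.2151 - j0.01443 VA.
Step 7 — Real power: P = Re(S) = 0.2151 W.
Step 8 — Reactive power: Q = Im(S) = -0.01443 VAR.
Step 9 — Apparent power: |S| = 0.2156 VA.
Step 10 — Power factor: PF = P/|S| = 0.9978 (leading).

(a) P = 0.2151 W  (b) Q = -0.01443 VAR  (c) S = 0.2156 VA  (d) PF = 0.9978 (leading)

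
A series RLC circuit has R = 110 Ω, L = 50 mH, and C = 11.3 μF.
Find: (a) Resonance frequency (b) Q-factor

Step 1 — Resonance condition Im(Z)=0 gives ω₀ = 1/√(LC).
Step 2 — ω₀ = 1/√(0.05·1.13e-05) = 1330 rad/s.
Step 3 — f₀ = ω₀/(2π) = 211.7 Hz.
Step 4 — Series Q: Q = ω₀L/R = 1330·0.05/110 = 0.6047.

(a) f₀ = 211.7 Hz  (b) Q = 0.6047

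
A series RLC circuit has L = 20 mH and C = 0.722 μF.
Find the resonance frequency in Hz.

Step 1 — Resonance condition Im(Z)=0 gives ω₀ = 1/√(LC).
Step 2 — ω₀ = 1/√(0.02·7.22e-07) = 8322 rad/s.
Step 3 — f₀ = ω₀/(2π) = 1324 Hz.

f₀ = 1324 Hz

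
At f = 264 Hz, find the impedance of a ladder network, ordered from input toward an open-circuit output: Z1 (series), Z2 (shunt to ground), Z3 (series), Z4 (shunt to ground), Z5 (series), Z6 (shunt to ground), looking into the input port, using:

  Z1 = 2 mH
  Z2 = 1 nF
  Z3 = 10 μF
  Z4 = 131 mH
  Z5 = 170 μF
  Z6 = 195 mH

Step 1 — Angular frequency: ω = 2π·f = 2π·264 = 1659 rad/s.
Step 2 — Component impedances:
  Z1: Z = jωL = j·1659·0.002 = 0 + j3.318 Ω
  Z2: Z = 1/(jωC) = -j/(ω·C) = 0 - j6.029e+05 Ω
  Z3: Z = 1/(jωC) = -j/(ω·C) = 0 - j60.29 Ω
  Z4: Z = jωL = j·1659·0.131 = 0 + j217.3 Ω
  Z5: Z = 1/(jωC) = -j/(ω·C) = 0 - j3.546 Ω
  Z6: Z = jωL = j·1659·0.195 = 0 + j323.5 Ω
Step 3 — Ladder network (open output): work backward from the far end, alternating series and parallel combinations. Z_in = 0 + j72.44 Ω = 72.44∠90.0° Ω.

Z = 0 + j72.44 Ω = 72.44∠90.0° Ω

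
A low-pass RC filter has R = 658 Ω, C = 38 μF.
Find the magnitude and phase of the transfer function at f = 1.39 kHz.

Step 1 — Angular frequency: ω = 2π·1390 = 8734 rad/s.
Step 2 — Transfer function: H(jω) = 1/(1 + jωRC).
Step 3 — Denominator: 1 + jωRC = 1 + j·8734·658·3.8e-05 = 1 + j218.4.
Step 4 — H = 2.097e-05 - j0.004579.
Step 5 — Magnitude: |H| = 0.004579 (-46.8 dB); phase: φ = -89.7°.

|H| = 0.004579 (-46.8 dB), φ = -89.7°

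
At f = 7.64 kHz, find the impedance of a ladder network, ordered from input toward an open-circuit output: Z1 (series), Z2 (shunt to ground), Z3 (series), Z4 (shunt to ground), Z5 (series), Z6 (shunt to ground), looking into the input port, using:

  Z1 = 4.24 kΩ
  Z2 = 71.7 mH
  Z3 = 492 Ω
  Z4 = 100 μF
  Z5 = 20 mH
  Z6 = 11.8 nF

Step 1 — Angular frequency: ω = 2π·f = 2π·7640 = 4.8e+04 rad/s.
Step 2 — Component impedances:
  Z1: Z = R = 4240 Ω
  Z2: Z = jωL = j·4.8e+04·0.0717 = 0 + j3442 Ω
  Z3: Z = R = 492 Ω
  Z4: Z = 1/(jωC) = -j/(ω·C) = 0 - j0.2083 Ω
  Z5: Z = jωL = j·4.8e+04·0.02 = 0 + j960.1 Ω
  Z6: Z = 1/(jωC) = -j/(ω·C) = 0 - j1765 Ω
Step 3 — Ladder network (open output): work backward from the far end, alternating series and parallel combinations. Z_in = 4722 + j68.73 Ω = 4723∠0.8° Ω.

Z = 4722 + j68.73 Ω = 4723∠0.8° Ω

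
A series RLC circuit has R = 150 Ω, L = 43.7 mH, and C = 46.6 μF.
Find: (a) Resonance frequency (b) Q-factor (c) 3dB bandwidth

Step 1 — Resonance: ω₀ = 1/√(LC) = 1/√(0.0437·4.66e-05) = 700.8 rad/s.
Step 2 — f₀ = ω₀/(2π) = 111.5 Hz.
Step 3 — Series Q: Q = ω₀L/R = 700.8·0.0437/150 = 0.2042.
Step 4 — Bandwidth: Δω = ω₀/Q = 3432 rad/s; BW = Δω/(2π) = 546.3 Hz.

(a) f₀ = 111.5 Hz  (b) Q = 0.2042  (c) BW = 546.3 Hz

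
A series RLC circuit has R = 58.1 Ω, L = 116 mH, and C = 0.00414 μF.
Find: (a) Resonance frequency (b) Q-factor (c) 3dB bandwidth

Step 1 — Resonance: ω₀ = 1/√(LC) = 1/√(0.116·4.14e-09) = 4.563e+04 rad/s.
Step 2 — f₀ = ω₀/(2π) = 7263 Hz.
Step 3 — Series Q: Q = ω₀L/R = 4.563e+04·0.116/58.1 = 91.11.
Step 4 — Bandwidth: Δω = ω₀/Q = 500.9 rad/s; BW = Δω/(2π) = 79.71 Hz.

(a) f₀ = 7263 Hz  (b) Q = 91.11  (c) BW = 79.71 Hz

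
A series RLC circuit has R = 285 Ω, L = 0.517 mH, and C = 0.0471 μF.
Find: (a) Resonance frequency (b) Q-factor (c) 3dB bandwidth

Step 1 — Resonance: ω₀ = 1/√(LC) = 1/√(0.000517·4.71e-08) = 2.026e+05 rad/s.
Step 2 — f₀ = ω₀/(2π) = 3.225e+04 Hz.
Step 3 — Series Q: Q = ω₀L/R = 2.026e+05·0.000517/285 = 0.3676.
Step 4 — Bandwidth: Δω = ω₀/Q = 5.513e+05 rad/s; BW = Δω/(2π) = 8.774e+04 Hz.

(a) f₀ = 3.225e+04 Hz  (b) Q = 0.3676  (c) BW = 8.774e+04 Hz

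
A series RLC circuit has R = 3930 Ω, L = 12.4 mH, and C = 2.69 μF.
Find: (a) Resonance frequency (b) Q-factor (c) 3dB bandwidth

Step 1 — Resonance: ω₀ = 1/√(LC) = 1/√(0.0124·2.69e-06) = 5475 rad/s.
Step 2 — f₀ = ω₀/(2π) = 871.4 Hz.
Step 3 — Series Q: Q = ω₀L/R = 5475·0.0124/3930 = 0.01728.
Step 4 — Bandwidth: Δω = ω₀/Q = 3.169e+05 rad/s; BW = Δω/(2π) = 5.044e+04 Hz.

(a) f₀ = 871.4 Hz  (b) Q = 0.01728  (c) BW = 5.044e+04 Hz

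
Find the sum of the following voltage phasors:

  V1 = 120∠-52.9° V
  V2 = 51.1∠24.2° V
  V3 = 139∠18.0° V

Step 1 — Convert each phasor to rectangular form:
  V1 = 120·(cos(-52.9°) + j·sin(-52.9°)) = 72.38 - j95.71 V
  V2 = 51.1·(cos(24.2°) + j·sin(24.2°)) = 46.61 + j20.95 V
  V3 = 139·(cos(18.0°) + j·sin(18.0°)) = 132.2 + j42.95 V
Step 2 — Sum components: V_total = 251.2 - j31.81 V.
Step 3 — Convert to polar: |V_total| = 253.2 V, ∠V_total = -7.2°.

V_total = 253.2∠-7.2° V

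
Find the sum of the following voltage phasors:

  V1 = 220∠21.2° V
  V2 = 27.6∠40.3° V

Step 1 — Convert each phasor to rectangular form:
  V1 = 220·(cos(21.2°) + j·sin(21.2°)) = 205.1 + j79.56 V
  V2 = 27.6·(cos(40.3°) + j·sin(40.3°)) = 21.05 + j17.85 V
Step 2 — Sum components: V_total = 226.2 + j97.41 V.
Step 3 — Convert to polar: |V_total| = 246.2 V, ∠V_total = 23.3°.

V_total = 246.2∠23.3° V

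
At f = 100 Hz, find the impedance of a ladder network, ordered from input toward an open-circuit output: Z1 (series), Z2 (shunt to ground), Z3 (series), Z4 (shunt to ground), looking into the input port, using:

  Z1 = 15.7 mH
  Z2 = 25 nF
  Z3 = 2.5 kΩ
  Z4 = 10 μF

Step 1 — Angular frequency: ω = 2π·f = 2π·100 = 628.3 rad/s.
Step 2 — Component impedances:
  Z1: Z = jωL = j·628.3·0.0157 = 0 + j9.865 Ω
  Z2: Z = 1/(jωC) = -j/(ω·C) = 0 - j6.366e+04 Ω
  Z3: Z = R = 2500 Ω
  Z4: Z = 1/(jωC) = -j/(ω·C) = 0 - j159.2 Ω
Step 3 — Ladder network (open output): work backward from the far end, alternating series and parallel combinations. Z_in = 2484 - j246.2 Ω = 2496∠-5.7° Ω.

Z = 2484 - j246.2 Ω = 2496∠-5.7° Ω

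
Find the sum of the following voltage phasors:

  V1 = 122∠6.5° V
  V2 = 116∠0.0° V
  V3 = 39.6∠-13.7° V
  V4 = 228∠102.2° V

Step 1 — Convert each phasor to rectangular form:
  V1 = 122·(cos(6.5°) + j·sin(6.5°)) = 121.2 + j13.81 V
  V2 = 116·(cos(0.0°) + j·sin(0.0°)) = 116 V
  V3 = 39.6·(cos(-13.7°) + j·sin(-13.7°)) = 38.47 - j9.379 V
  V4 = 228·(cos(102.2°) + j·sin(102.2°)) = -48.18 + j222.9 V
Step 2 — Sum components: V_total = 227.5 + j227.3 V.
Step 3 — Convert to polar: |V_total| = 321.6 V, ∠V_total = 45.0°.

V_total = 321.6∠45.0° V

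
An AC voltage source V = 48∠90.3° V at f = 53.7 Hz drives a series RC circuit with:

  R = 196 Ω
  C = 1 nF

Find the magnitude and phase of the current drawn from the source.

Step 1 — Angular frequency: ω = 2π·f = 2π·53.7 = 337.4 rad/s.
Step 2 — Component impedances:
  R: Z = R = 196 Ω
  C: Z = 1/(jωC) = -j/(ω·C) = 0 - j2.964e+06 Ω
Step 3 — Series combination: Z_total = R + C = 196 - j2.964e+06 Ω = 2.964e+06∠-90.0° Ω.
Step 4 — Source phasor: V = 48∠90.3° V = -0.2513 + j48 V.
Step 5 — Ohm's law: I = V / Z_total = (-0.2513 + j48) / (196 - j2.964e+06) = -1.62e-05 - j8.373e-08 A.
Step 6 — Convert to polar: |I| = 1.62e-05 A, ∠I = -179.7°.

I = 1.62e-05∠-179.7° A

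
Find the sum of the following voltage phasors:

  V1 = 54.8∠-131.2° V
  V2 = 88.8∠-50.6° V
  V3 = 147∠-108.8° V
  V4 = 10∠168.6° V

Step 1 — Convert each phasor to rectangular form:
  V1 = 54.8·(cos(-131.2°) + j·sin(-131.2°)) = -36.1 - j41.23 V
  V2 = 88.8·(cos(-50.6°) + j·sin(-50.6°)) = 56.36 - j68.62 V
  V3 = 147·(cos(-108.8°) + j·sin(-108.8°)) = -47.37 - j139.2 V
  V4 = 10·(cos(168.6°) + j·sin(168.6°)) = -9.803 + j1.977 V
Step 2 — Sum components: V_total = -36.91 - j247 V.
Step 3 — Convert to polar: |V_total| = 249.8 V, ∠V_total = -98.5°.

V_total = 249.8∠-98.5° V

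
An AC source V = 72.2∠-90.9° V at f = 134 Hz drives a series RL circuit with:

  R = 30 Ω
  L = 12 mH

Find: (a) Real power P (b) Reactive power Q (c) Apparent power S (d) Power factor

Step 1 — Angular frequency: ω = 2π·f = 2π·134 = 841.9 rad/s.
Step 2 — Component impedances:
  R: Z = R = 30 Ω
  L: Z = jωL = j·841.9·0.012 = 0 + j10.1 Ω
Step 3 — Series combination: Z_total = R + L = 30 + j10.1 Ω = 31.66∠18.6° Ω.
Step 4 — Source phasor: V = 72.2∠-90.9° V = -1.134 - j72.19 V.
Step 5 — Current: I = V / Z = -0.7618 - j2.15 A = 2.281∠-109.5° A.
Step 6 — Complex power: S = V·I* = 156.1 + j52.56 VA.
Step 7 — Real power: P = Re(S) = 156.1 W.
Step 8 — Reactive power: Q = Im(S) = 52.56 VAR.
Step 9 — Apparent power: |S| = 164.7 VA.
Step 10 — Power factor: PF = P/|S| = 0.9477 (lagging).

(a) P = 156.1 W  (b) Q = 52.56 VAR  (c) S = 164.7 VA  (d) PF = 0.9477 (lagging)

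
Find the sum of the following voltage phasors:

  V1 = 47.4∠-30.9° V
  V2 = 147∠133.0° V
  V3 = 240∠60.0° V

Step 1 — Convert each phasor to rectangular form:
  V1 = 47.4·(cos(-30.9°) + j·sin(-30.9°)) = 40.67 - j24.34 V
  V2 = 147·(cos(133.0°) + j·sin(133.0°)) = -100.3 + j107.5 V
  V3 = 240·(cos(60.0°) + j·sin(60.0°)) = 120 + j207.8 V
Step 2 — Sum components: V_total = 60.42 + j291 V.
Step 3 — Convert to polar: |V_total| = 297.2 V, ∠V_total = 78.3°.

V_total = 297.2∠78.3° V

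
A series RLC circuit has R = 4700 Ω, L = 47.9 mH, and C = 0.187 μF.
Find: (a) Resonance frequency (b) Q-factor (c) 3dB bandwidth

Step 1 — Resonance: ω₀ = 1/√(LC) = 1/√(0.0479·1.87e-07) = 1.057e+04 rad/s.
Step 2 — f₀ = ω₀/(2π) = 1682 Hz.
Step 3 — Series Q: Q = ω₀L/R = 1.057e+04·0.0479/4700 = 0.1077.
Step 4 — Bandwidth: Δω = ω₀/Q = 9.812e+04 rad/s; BW = Δω/(2π) = 1.562e+04 Hz.

(a) f₀ = 1682 Hz  (b) Q = 0.1077  (c) BW = 1.562e+04 Hz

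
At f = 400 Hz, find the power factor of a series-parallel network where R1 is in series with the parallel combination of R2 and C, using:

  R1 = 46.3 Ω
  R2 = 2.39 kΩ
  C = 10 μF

Step 1 — Angular frequency: ω = 2π·f = 2π·400 = 2513 rad/s.
Step 2 — Component impedances:
  R1: Z = R = 46.3 Ω
  R2: Z = R = 2390 Ω
  C: Z = 1/(jωC) = -j/(ω·C) = 0 - j39.79 Ω
Step 3 — Parallel branch: R2 || C = 1/(1/R2 + 1/C) = 0.6622 - j39.78 Ω.
Step 4 — Series with R1: Z_total = R1 + (R2 || C) = 46.96 - j39.78 Ω = 61.54∠-40.3° Ω.
Step 5 — Power factor: PF = cos(φ) = Re(Z)/|Z| = 46.96/61.54 = 0.7631.
Step 6 — Type: Im(Z) = -39.78 ⇒ leading (phase φ = -40.3°).

PF = 0.7631 (leading, φ = -40.3°)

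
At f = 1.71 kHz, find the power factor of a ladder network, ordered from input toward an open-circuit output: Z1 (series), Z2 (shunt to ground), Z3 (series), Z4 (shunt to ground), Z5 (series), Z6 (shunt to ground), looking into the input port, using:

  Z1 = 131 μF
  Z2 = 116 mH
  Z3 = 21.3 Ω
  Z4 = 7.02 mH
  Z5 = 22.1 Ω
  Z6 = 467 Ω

Step 1 — Angular frequency: ω = 2π·f = 2π·1710 = 1.074e+04 rad/s.
Step 2 — Component impedances:
  Z1: Z = 1/(jωC) = -j/(ω·C) = 0 - j0.7105 Ω
  Z2: Z = jωL = j·1.074e+04·0.116 = 0 + j1246 Ω
  Z3: Z = R = 21.3 Ω
  Z4: Z = jωL = j·1.074e+04·0.00702 = 0 + j75.42 Ω
  Z5: Z = R = 22.1 Ω
  Z6: Z = R = 467 Ω
Step 3 — Ladder network (open output): work backward from the far end, alternating series and parallel combinations. Z_in = 29.1 + j69.57 Ω = 75.41∠67.3° Ω.
Step 4 — Power factor: PF = cos(φ) = Re(Z)/|Z| = 29.1/75.41 = 0.3859.
Step 5 — Type: Im(Z) = 69.57 ⇒ lagging (phase φ = 67.3°).

PF = 0.3859 (lagging, φ = 67.3°)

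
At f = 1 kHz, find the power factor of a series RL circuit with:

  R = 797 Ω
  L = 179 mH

Step 1 — Angular frequency: ω = 2π·f = 2π·1000 = 6283 rad/s.
Step 2 — Component impedances:
  R: Z = R = 797 Ω
  L: Z = jωL = j·6283·0.179 = 0 + j1125 Ω
Step 3 — Series combination: Z_total = R + L = 797 + j1125 Ω = 1378∠54.7° Ω.
Step 4 — Power factor: PF = cos(φ) = Re(Z)/|Z| = 797/1378.5 = 0.5782.
Step 5 — Type: Im(Z) = 1125 ⇒ lagging (phase φ = 54.7°).

PF = 0.5782 (lagging, φ = 54.7°)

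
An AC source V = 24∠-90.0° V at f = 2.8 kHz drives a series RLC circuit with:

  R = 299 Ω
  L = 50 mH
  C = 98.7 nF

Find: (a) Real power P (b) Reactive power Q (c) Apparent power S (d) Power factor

Step 1 — Angular frequency: ω = 2π·f = 2π·2800 = 1.759e+04 rad/s.
Step 2 — Component impedances:
  R: Z = R = 299 Ω
  L: Z = jωL = j·1.759e+04·0.05 = 0 + j879.6 Ω
  C: Z = 1/(jωC) = -j/(ω·C) = 0 - j575.9 Ω
Step 3 — Series combination: Z_total = R + L + C = 299 + j303.7 Ω = 426.2∠45.5° Ω.
Step 4 — Source phasor: V = 24∠-90.0° V = 0 - j24 V.
Step 5 — Current: I = V / Z = -0.04013 - j0.0395 A = 0.05631∠-135.5° A.
Step 6 — Complex power: S = V·I* = 0.948 + j0.9631 VA.
Step 7 — Real power: P = Re(S) = 0.948 W.
Step 8 — Reactive power: Q = Im(S) = 0.9631 VAR.
Step 9 — Apparent power: |S| = 1.351 VA.
Step 10 — Power factor: PF = P/|S| = 0.7015 (lagging).

(a) P = 0.948 W  (b) Q = 0.9631 VAR  (c) S = 1.351 VA  (d) PF = 0.7015 (lagging)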